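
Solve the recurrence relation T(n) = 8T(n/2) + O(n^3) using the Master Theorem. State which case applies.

Master Theorem for T(n) = 8T(n/2) + O(n^3):

a = 8, b = 2, c = 3
log_b(a) = log_2(8) = 3.0000

Case 2: c = 3 = log_2(8) = 3.0000
T(n) = O(n^3 log n) = O(n^3 log n)

For T(n) = 8T(n/2) + O(n^3): log_2(8) = 3.0000. This is Case 2 of the Master Theorem (c = log_b(a), equal work at all levels), giving O(n^3 log n).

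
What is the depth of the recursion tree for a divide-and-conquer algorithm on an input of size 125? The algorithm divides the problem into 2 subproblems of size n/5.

For divide and conquer with division factor 5:

Problem sizes at each level:
Level 0: 125
Level 1: 25
Level 2: 5
Level 3: 1

The root is level 0 and the size-1 base case is level 3 (the tree spans levels 0 through 3, i.e. 4 levels counting the root), so the depth is the number of divisions: log_5(125) = 3

The recursion tree depth is log_5(125) = 3. At each level, the problem size is divided by 5, so it takes 3 divisions to reduce to a base case of size 1. The algorithm makes 2 recursive calls at each level.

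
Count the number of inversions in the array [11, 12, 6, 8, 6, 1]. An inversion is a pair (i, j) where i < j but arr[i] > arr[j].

Finding inversions in [11, 12, 6, 8, 6, 1]:

(0, 2): arr[0]=11 > arr[2]=6
(0, 3): arr[0]=11 > arr[3]=8
(0, 4): arr[0]=11 > arr[4]=6
(0, 5): arr[0]=11 > arr[5]=1
(1, 2): arr[1]=12 > arr[2]=6
(1, 3): arr[1]=12 > arr[3]=8
(1, 4): arr[1]=12 > arr[4]=6
(1, 5): arr[1]=12 > arr[5]=1
(2, 5): arr[2]=6 > arr[5]=1
(3, 4): arr[3]=8 > arr[4]=6
(3, 5): arr[3]=8 > arr[5]=1
(4, 5): arr[4]=6 > arr[5]=1

Total inversions: 12

The array has 12 inversion(s): (0,2), (0,3), (0,4), (0,5), (1,2), (1,3), (1,4), (1,5), (2,5), (3,4), (3,5), (4,5). Each pair (i,j) satisfies i < j and arr[i] > arr[j].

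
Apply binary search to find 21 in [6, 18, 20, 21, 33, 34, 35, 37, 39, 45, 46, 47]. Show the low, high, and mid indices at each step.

Binary search for 21 in [6, 18, 20, 21, 33, 34, 35, 37, 39, 45, 46, 47]:

lo=0, hi=11, mid=5, arr[mid]=34 -> 34 > 21, search left half
lo=0, hi=4, mid=2, arr[mid]=20 -> 20 < 21, search right half
lo=3, hi=4, mid=3, arr[mid]=21 -> Found target at index 3!

Binary search finds 21 at index 3 after 3 comparisons. The search repeatedly halves the search space by comparing with the middle element.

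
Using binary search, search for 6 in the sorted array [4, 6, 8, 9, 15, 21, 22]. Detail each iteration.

Binary search for 6 in [4, 6, 8, 9, 15, 21, 22]:

lo=0, hi=6, mid=3, arr[mid]=9 -> 9 > 6, search left half
lo=0, hi=2, mid=1, arr[mid]=6 -> Found target at index 1!

Binary search finds 6 at index 1 after 2 comparisons. The search repeatedly halves the search space by comparing with the middle element.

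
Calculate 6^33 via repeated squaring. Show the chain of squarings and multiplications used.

Computing 6^33 by squaring (build up from 6^1; each line after the first costs one multiplication):

6^1 = 6
6^2 = (6^1)^2 = 6^2 = 36
6^4 = (6^2)^2 = 36^2 = 1296
6^8 = (6^4)^2 = 1296^2 = 1679616
6^16 = (6^8)^2 = 1679616^2 = 2821109907456
6^32 = (6^16)^2 = 2821109907456^2 = 7958661109946400884391936
6^33 = 6 * 6^32 = 6 * 7958661109946400884391936 = 47751966659678405306351616

Result: 47751966659678405306351616
Multiplications needed: 6 (6 lines after 6^1)

6^33 = 47751966659678405306351616. Using exponentiation by squaring, this requires 6 multiplications. The key idea: if the exponent is even, square the half-power; if odd, multiply by the base once.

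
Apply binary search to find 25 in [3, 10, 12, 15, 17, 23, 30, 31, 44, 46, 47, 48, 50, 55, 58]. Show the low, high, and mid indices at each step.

Binary search for 25 in [3, 10, 12, 15, 17, 23, 30, 31, 44, 46, 47, 48, 50, 55, 58]:

lo=0, hi=14, mid=7, arr[mid]=31 -> 31 > 25, search left half
lo=0, hi=6, mid=3, arr[mid]=15 -> 15 < 25, search right half
lo=4, hi=6, mid=5, arr[mid]=23 -> 23 < 25, search right half
lo=6, hi=6, mid=6, arr[mid]=30 -> 30 > 25, search left half
lo=6 > hi=5, target 25 not found

Binary search determines that 25 is not in the array after 4 comparisons. The search space was exhausted without finding the target.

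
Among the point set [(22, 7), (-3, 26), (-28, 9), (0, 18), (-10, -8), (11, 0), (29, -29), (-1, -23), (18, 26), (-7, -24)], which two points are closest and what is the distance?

Computing all pairwise distances among 10 points:

d((22, 7), (-3, 26)) = 31.4006
d((22, 7), (-28, 9)) = 50.04
d((22, 7), (0, 18)) = 24.5967
d((22, 7), (-10, -8)) = 35.3412
d((22, 7), (11, 0)) = 13.0384
d((22, 7), (29, -29)) = 36.6742
d((22, 7), (-1, -23)) = 37.8021
d((22, 7), (18, 26)) = 19.4165
d((22, 7), (-7, -24)) = 42.45
d((-3, 26), (-28, 9)) = 30.2324
d((-3, 26), (0, 18)) = 8.544
d((-3, 26), (-10, -8)) = 34.7131
d((-3, 26), (11, 0)) = 29.5296
d((-3, 26), (29, -29)) = 63.6318
d((-3, 26), (-1, -23)) = 49.0408
d((-3, 26), (18, 26)) = 21.0
d((-3, 26), (-7, -24)) = 50.1597
d((-28, 9), (0, 18)) = 29.4109
d((-28, 9), (-10, -8)) = 24.7588
d((-28, 9), (11, 0)) = 40.025
d((-28, 9), (29, -29)) = 68.5055
d((-28, 9), (-1, -23)) = 41.8688
d((-28, 9), (18, 26)) = 49.0408
d((-28, 9), (-7, -24)) = 39.1152
d((0, 18), (-10, -8)) = 27.8568
d((0, 18), (11, 0)) = 21.095
d((0, 18), (29, -29)) = 55.2268
d((0, 18), (-1, -23)) = 41.0122
d((0, 18), (18, 26)) = 19.6977
d((0, 18), (-7, -24)) = 42.5793
d((-10, -8), (11, 0)) = 22.4722
d((-10, -8), (29, -29)) = 44.2945
d((-10, -8), (-1, -23)) = 17.4929
d((-10, -8), (18, 26)) = 44.0454
d((-10, -8), (-7, -24)) = 16.2788
d((11, 0), (29, -29)) = 34.1321
d((11, 0), (-1, -23)) = 25.9422
d((11, 0), (18, 26)) = 26.9258
d((11, 0), (-7, -24)) = 30.0
d((29, -29), (-1, -23)) = 30.5941
d((29, -29), (18, 26)) = 56.0892
d((29, -29), (-7, -24)) = 36.3456
d((-1, -23), (18, 26)) = 52.5547
d((-1, -23), (-7, -24)) = 6.0828 <-- minimum
d((18, 26), (-7, -24)) = 55.9017

Closest pair: (-1, -23) and (-7, -24) with distance 6.0828

The closest pair is (-1, -23) and (-7, -24) with Euclidean distance 6.0828. For 10 points, brute-force pairwise comparison is shown above. For large n, the divide-and-conquer algorithm (sort by x, recurse on halves, check the dividing strip) achieves O(n log n).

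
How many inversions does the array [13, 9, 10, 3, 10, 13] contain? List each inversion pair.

Finding inversions in [13, 9, 10, 3, 10, 13]:

(0, 1): arr[0]=13 > arr[1]=9
(0, 2): arr[0]=13 > arr[2]=10
(0, 3): arr[0]=13 > arr[3]=3
(0, 4): arr[0]=13 > arr[4]=10
(1, 3): arr[1]=9 > arr[3]=3
(2, 3): arr[2]=10 > arr[3]=3

Total inversions: 6

The array has 6 inversion(s): (0,1), (0,2), (0,3), (0,4), (1,3), (2,3). Each pair (i,j) satisfies i < j and arr[i] > arr[j].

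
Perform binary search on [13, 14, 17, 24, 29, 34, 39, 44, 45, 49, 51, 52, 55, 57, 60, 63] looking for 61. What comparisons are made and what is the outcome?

Binary search for 61 in [13, 14, 17, 24, 29, 34, 39, 44, 45, 49, 51, 52, 55, 57, 60, 63]:

lo=0, hi=15, mid=7, arr[mid]=44 -> 44 < 61, search right half
lo=8, hi=15, mid=11, arr[mid]=52 -> 52 < 61, search right half
lo=12, hi=15, mid=13, arr[mid]=57 -> 57 < 61, search right half
lo=14, hi=15, mid=14, arr[mid]=60 -> 60 < 61, search right half
lo=15, hi=15, mid=15, arr[mid]=63 -> 63 > 61, search left half
lo=15 > hi=14, target 61 not found

Binary search determines that 61 is not in the array after 5 comparisons. The search space was exhausted without finding the target.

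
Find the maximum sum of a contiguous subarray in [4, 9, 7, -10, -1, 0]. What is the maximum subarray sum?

Using Kadane's algorithm on [4, 9, 7, -10, -1, 0]:

Scanning through the array:
Position 1 (value 9): max_ending_here = 13, max_so_far = 13
Position 2 (value 7): max_ending_here = 20, max_so_far = 20
Position 3 (value -10): max_ending_here = 10, max_so_far = 20
Position 4 (value -1): max_ending_here = 9, max_so_far = 20
Position 5 (value 0): max_ending_here = 9, max_so_far = 20

Maximum subarray: [4, 9, 7]
Maximum sum: 20

The maximum subarray is [4, 9, 7] with sum 20. This subarray runs from index 0 to index 2.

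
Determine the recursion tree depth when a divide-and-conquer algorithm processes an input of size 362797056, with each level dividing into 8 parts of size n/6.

For divide and conquer with division factor 6:

Problem sizes at each level:
Level 0: 362797056
Level 1: 60466176
Level 2: 10077696
Level 3: 1679616
Level 4: 279936
Level 5: 46656
Level 6: 7776
Level 7: 1296
Level 8: 216
Level 9: 36
Level 10: 6
Level 11: 1

The root is level 0 and the size-1 base case is level 11 (the tree spans levels 0 through 11, i.e. 12 levels counting the root), so the depth is the number of divisions: log_6(362797056) = 11

The recursion tree depth is log_6(362797056) = 11. At each level, the problem size is divided by 6, so it takes 11 divisions to reduce to a base case of size 1. The algorithm makes 8 recursive calls at each level.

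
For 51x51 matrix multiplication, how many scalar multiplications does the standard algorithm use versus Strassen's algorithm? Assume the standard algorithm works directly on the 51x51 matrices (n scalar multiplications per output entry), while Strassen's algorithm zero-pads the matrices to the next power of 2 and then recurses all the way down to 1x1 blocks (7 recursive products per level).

Matrix multiplication for 51x51 matrices:

Strassen's algorithm requires power-of-2 dimensions. Pad 51x51 to 64x64 (next power of 2).

Standard algorithm: 51^3 = 132651 multiplications
Strassen's algorithm: 7^(log2(64)) = 7^6 = 117649 multiplications
Savings: 132651 - 117649 = 15002 multiplications

Standard: 132651 multiplications (51^3). Strassen: 117649 multiplications (7^6, after padding to 64x64). Strassen reduces 8 recursive multiplications to 7 at each level.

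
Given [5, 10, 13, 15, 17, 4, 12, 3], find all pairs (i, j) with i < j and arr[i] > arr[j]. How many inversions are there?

Finding inversions in [5, 10, 13, 15, 17, 4, 12, 3]:

(0, 5): arr[0]=5 > arr[5]=4
(0, 7): arr[0]=5 > arr[7]=3
(1, 5): arr[1]=10 > arr[5]=4
(1, 7): arr[1]=10 > arr[7]=3
(2, 5): arr[2]=13 > arr[5]=4
(2, 6): arr[2]=13 > arr[6]=12
(2, 7): arr[2]=13 > arr[7]=3
(3, 5): arr[3]=15 > arr[5]=4
(3, 6): arr[3]=15 > arr[6]=12
(3, 7): arr[3]=15 > arr[7]=3
(4, 5): arr[4]=17 > arr[5]=4
(4, 6): arr[4]=17 > arr[6]=12
(4, 7): arr[4]=17 > arr[7]=3
(5, 7): arr[5]=4 > arr[7]=3
(6, 7): arr[6]=12 > arr[7]=3

Total inversions: 15

The array has 15 inversion(s): (0,5), (0,7), (1,5), (1,7), (2,5), (2,6), (2,7), (3,5), (3,6), (3,7), (4,5), (4,6), (4,7), (5,7), (6,7). Each pair (i,j) satisfies i < j and arr[i] > arr[j].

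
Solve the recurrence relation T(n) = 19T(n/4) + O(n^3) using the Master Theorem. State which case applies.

Master Theorem for T(n) = 19T(n/4) + O(n^3):

a = 19, b = 4, c = 3
log_b(a) = log_4(19) = 2.1240

Case 3: c = 3 > log_4(19) = 2.1240
T(n) = O(n^3) = O(n^3)

For T(n) = 19T(n/4) + O(n^3): log_4(19) = 2.1240. This is Case 3 of the Master Theorem (c > log_b(a), work dominated by root), giving O(n^3).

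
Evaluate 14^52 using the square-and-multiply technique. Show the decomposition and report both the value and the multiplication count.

Computing 14^52 by squaring (build up from 14^1; each line after the first costs one multiplication):

14^1 = 14
14^2 = (14^1)^2 = 14^2 = 196
14^3 = 14 * 14^2 = 14 * 196 = 2744
14^6 = (14^3)^2 = 2744^2 = 7529536
14^12 = (14^6)^2 = 7529536^2 = 56693912375296
14^13 = 14 * 14^12 = 14 * 56693912375296 = 793714773254144
14^26 = (14^13)^2 = 793714773254144^2 = 629983141281877223603213172736
14^52 = (14^26)^2 = 629983141281877223603213172736^2 = 396878758299381678483277913691857524931552116018231373725696

Result: 396878758299381678483277913691857524931552116018231373725696
Multiplications needed: 7 (7 lines after 14^1)

14^52 = 396878758299381678483277913691857524931552116018231373725696. Using exponentiation by squaring, this requires 7 multiplications. The key idea: if the exponent is even, square the half-power; if odd, multiply by the base once.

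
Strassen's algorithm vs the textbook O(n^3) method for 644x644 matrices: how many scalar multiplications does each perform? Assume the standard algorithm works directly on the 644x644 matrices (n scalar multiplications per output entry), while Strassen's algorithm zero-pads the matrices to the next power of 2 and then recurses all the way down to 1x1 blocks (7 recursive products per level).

Matrix multiplication for 644x644 matrices:

Strassen's algorithm requires power-of-2 dimensions. Pad 644x644 to 1024x1024 (next power of 2).

Standard algorithm: 644^3 = 267089984 multiplications
Strassen's algorithm: 7^(log2(1024)) = 7^10 = 282475249 multiplications
Difference: 267089984 - 282475249 = -15385265 (Strassen uses MORE here due to padding overhead — for small or just-over-power-of-2 n, padding can outweigh the per-level savings)

Standard: 267089984 multiplications (644^3). Strassen: 282475249 multiplications (7^10, after padding to 1024x1024). Strassen reduces 8 recursive multiplications to 7 at each level.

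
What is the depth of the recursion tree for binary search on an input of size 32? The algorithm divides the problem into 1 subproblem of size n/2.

For divide and conquer with division factor 2:

Problem sizes at each level:
Level 0: 32
Level 1: 16
Level 2: 8
Level 3: 4
Level 4: 2
Level 5: 1

The root is level 0 and the size-1 base case is level 5 (the tree spans levels 0 through 5, i.e. 6 levels counting the root), so the depth is the number of divisions: log_2(32) = 5

The recursion tree depth is log_2(32) = 5. At each level, the problem size is divided by 2, so it takes 5 divisions to reduce to a base case of size 1. The algorithm makes 1 recursive call at each level.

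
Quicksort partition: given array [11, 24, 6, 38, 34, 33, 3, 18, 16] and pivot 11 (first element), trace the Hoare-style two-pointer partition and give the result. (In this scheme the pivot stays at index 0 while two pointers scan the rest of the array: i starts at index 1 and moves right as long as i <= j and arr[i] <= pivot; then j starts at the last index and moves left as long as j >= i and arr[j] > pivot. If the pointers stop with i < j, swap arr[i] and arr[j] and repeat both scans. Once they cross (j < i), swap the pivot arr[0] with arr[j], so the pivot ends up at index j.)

Hoare-style two-pointer partition with pivot = 11:

Initial array: [11, 24, 6, 38, 34, 33, 3, 18, 16]

Pointers start at i = 1, j = 8.
i stops at index 1 (arr[1]=24 > 11), j stops at index 6 (arr[6]=3 <= 11): swap arr[1] and arr[6], array becomes [11, 3, 6, 38, 34, 33, 24, 18, 16]
i ends at 3, j ends at 2: the pointers have crossed (j < i), so scanning stops.

Swap pivot arr[0] with arr[2] to place pivot at position 2: [6, 3, 11, 38, 34, 33, 24, 18, 16]
Pivot position: 2

After partitioning with pivot 11, the array becomes [6, 3, 11, 38, 34, 33, 24, 18, 16]. The pivot is placed at index 2. All elements to the left of the pivot are <= 11, and all elements to the right are > 11.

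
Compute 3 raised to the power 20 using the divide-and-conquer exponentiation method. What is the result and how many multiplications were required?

Computing 3^20 by squaring (build up from 3^1; each line after the first costs one multiplication):

3^1 = 3
3^2 = (3^1)^2 = 3^2 = 9
3^4 = (3^2)^2 = 9^2 = 81
3^5 = 3 * 3^4 = 3 * 81 = 243
3^10 = (3^5)^2 = 243^2 = 59049
3^20 = (3^10)^2 = 59049^2 = 3486784401

Result: 3486784401
Multiplications needed: 5 (5 lines after 3^1)

3^20 = 3486784401. Using exponentiation by squaring, this requires 5 multiplications. The key idea: if the exponent is even, square the half-power; if odd, multiply by the base once.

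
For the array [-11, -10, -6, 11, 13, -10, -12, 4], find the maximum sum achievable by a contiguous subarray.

Using Kadane's algorithm on [-11, -10, -6, 11, 13, -10, -12, 4]:

Scanning through the array:
Position 1 (value -10): max_ending_here = -10, max_so_far = -10
Position 2 (value -6): max_ending_here = -6, max_so_far = -6
Position 3 (value 11): max_ending_here = 11, max_so_far = 11
Position 4 (value 13): max_ending_here = 24, max_so_far = 24
Position 5 (value -10): max_ending_here = 14, max_so_far = 24
Position 6 (value -12): max_ending_here = 2, max_so_far = 24
Position 7 (value 4): max_ending_here = 6, max_so_far = 24

Maximum subarray: [11, 13]
Maximum sum: 24

The maximum subarray is [11, 13] with sum 24. This subarray runs from index 3 to index 4.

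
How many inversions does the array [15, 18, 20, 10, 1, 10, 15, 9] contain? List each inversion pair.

Finding inversions in [15, 18, 20, 10, 1, 10, 15, 9]:

(0, 3): arr[0]=15 > arr[3]=10
(0, 4): arr[0]=15 > arr[4]=1
(0, 5): arr[0]=15 > arr[5]=10
(0, 7): arr[0]=15 > arr[7]=9
(1, 3): arr[1]=18 > arr[3]=10
(1, 4): arr[1]=18 > arr[4]=1
(1, 5): arr[1]=18 > arr[5]=10
(1, 6): arr[1]=18 > arr[6]=15
(1, 7): arr[1]=18 > arr[7]=9
(2, 3): arr[2]=20 > arr[3]=10
(2, 4): arr[2]=20 > arr[4]=1
(2, 5): arr[2]=20 > arr[5]=10
(2, 6): arr[2]=20 > arr[6]=15
(2, 7): arr[2]=20 > arr[7]=9
(3, 4): arr[3]=10 > arr[4]=1
(3, 7): arr[3]=10 > arr[7]=9
(5, 7): arr[5]=10 > arr[7]=9
(6, 7): arr[6]=15 > arr[7]=9

Total inversions: 18

The array has 18 inversion(s): (0,3), (0,4), (0,5), (0,7), (1,3), (1,4), (1,5), (1,6), (1,7), (2,3), (2,4), (2,5), (2,6), (2,7), (3,4), (3,7), (5,7), (6,7). Each pair (i,j) satisfies i < j and arr[i] > arr[j].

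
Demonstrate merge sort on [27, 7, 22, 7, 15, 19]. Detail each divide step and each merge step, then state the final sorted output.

Merge sort trace:

Split: [27, 7, 22, 7, 15, 19] -> [27, 7, 22] and [7, 15, 19]
  Split: [27, 7, 22] -> [27] and [7, 22]
    Split: [7, 22] -> [7] and [22]
    Merge: [7] + [22] -> [7, 22]
  Merge: [27] + [7, 22] -> [7, 22, 27]
  Split: [7, 15, 19] -> [7] and [15, 19]
    Split: [15, 19] -> [15] and [19]
    Merge: [15] + [19] -> [15, 19]
  Merge: [7] + [15, 19] -> [7, 15, 19]
Merge: [7, 22, 27] + [7, 15, 19] -> [7, 7, 15, 19, 22, 27]

Final sorted array: [7, 7, 15, 19, 22, 27]

The merge sort proceeds by recursively splitting the array and merging sorted halves.
After all merges, the sorted array is [7, 7, 15, 19, 22, 27].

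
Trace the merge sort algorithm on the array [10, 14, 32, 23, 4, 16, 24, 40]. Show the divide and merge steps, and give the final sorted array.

Merge sort trace:

Split: [10, 14, 32, 23, 4, 16, 24, 40] -> [10, 14, 32, 23] and [4, 16, 24, 40]
  Split: [10, 14, 32, 23] -> [10, 14] and [32, 23]
    Split: [10, 14] -> [10] and [14]
    Merge: [10] + [14] -> [10, 14]
    Split: [32, 23] -> [32] and [23]
    Merge: [32] + [23] -> [23, 32]
  Merge: [10, 14] + [23, 32] -> [10, 14, 23, 32]
  Split: [4, 16, 24, 40] -> [4, 16] and [24, 40]
    Split: [4, 16] -> [4] and [16]
    Merge: [4] + [16] -> [4, 16]
    Split: [24, 40] -> [24] and [40]
    Merge: [24] + [40] -> [24, 40]
  Merge: [4, 16] + [24, 40] -> [4, 16, 24, 40]
Merge: [10, 14, 23, 32] + [4, 16, 24, 40] -> [4, 10, 14, 16, 23, 24, 32, 40]

Final sorted array: [4, 10, 14, 16, 23, 24, 32, 40]

The merge sort proceeds by recursively splitting the array and merging sorted halves.
After all merges, the sorted array is [4, 10, 14, 16, 23, 24, 32, 40].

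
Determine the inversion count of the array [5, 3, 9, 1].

Finding inversions in [5, 3, 9, 1]:

(0, 1): arr[0]=5 > arr[1]=3
(0, 3): arr[0]=5 > arr[3]=1
(1, 3): arr[1]=3 > arr[3]=1
(2, 3): arr[2]=9 > arr[3]=1

Total inversions: 4

The array has 4 inversion(s): (0,1), (0,3), (1,3), (2,3). Each pair (i,j) satisfies i < j and arr[i] > arr[j].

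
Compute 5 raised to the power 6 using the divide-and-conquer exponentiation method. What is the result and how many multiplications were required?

Computing 5^6 by squaring (build up from 5^1; each line after the first costs one multiplication):

5^1 = 5
5^2 = (5^1)^2 = 5^2 = 25
5^3 = 5 * 5^2 = 5 * 25 = 125
5^6 = (5^3)^2 = 125^2 = 15625

Result: 15625
Multiplications needed: 3 (3 lines after 5^1)

5^6 = 15625. Using exponentiation by squaring, this requires 3 multiplications. The key idea: if the exponent is even, square the half-power; if odd, multiply by the base once.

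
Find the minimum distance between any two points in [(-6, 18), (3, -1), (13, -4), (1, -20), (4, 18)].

Computing all pairwise distances among 5 points:

d((-6, 18), (3, -1)) = 21.0238
d((-6, 18), (13, -4)) = 29.0689
d((-6, 18), (1, -20)) = 38.6394
d((-6, 18), (4, 18)) = 10.0 <-- minimum
d((3, -1), (13, -4)) = 10.4403
d((3, -1), (1, -20)) = 19.105
d((3, -1), (4, 18)) = 19.0263
d((13, -4), (1, -20)) = 20.0
d((13, -4), (4, 18)) = 23.7697
d((1, -20), (4, 18)) = 38.1182

Closest pair: (-6, 18) and (4, 18) with distance 10.0

The closest pair is (-6, 18) and (4, 18) with Euclidean distance 10.0. For 5 points, brute-force pairwise comparison is shown above. For large n, the divide-and-conquer algorithm (sort by x, recurse on halves, check the dividing strip) achieves O(n log n).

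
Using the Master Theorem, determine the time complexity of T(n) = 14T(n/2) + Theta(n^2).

Master Theorem for T(n) = 14T(n/2) + O(n^2):

a = 14, b = 2, c = 2
log_b(a) = log_2(14) = 3.8074

Case 1: c = 2 < log_2(14) = 3.8074
T(n) = O(n^(log_2 14))

For T(n) = 14T(n/2) + O(n^2): log_2(14) = 3.8074. This is Case 1 of the Master Theorem (c < log_b(a), work dominated by leaves), giving O(n^(log_2 14)).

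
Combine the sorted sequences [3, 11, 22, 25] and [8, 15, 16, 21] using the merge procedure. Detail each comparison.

Merging process:

Compare 3 vs 8: take 3 from left. Merged: [3]
Compare 11 vs 8: take 8 from right. Merged: [3, 8]
Compare 11 vs 15: take 11 from left. Merged: [3, 8, 11]
Compare 22 vs 15: take 15 from right. Merged: [3, 8, 11, 15]
Compare 22 vs 16: take 16 from right. Merged: [3, 8, 11, 15, 16]
Compare 22 vs 21: take 21 from right. Merged: [3, 8, 11, 15, 16, 21]
Append remaining from left: [22, 25]. Merged: [3, 8, 11, 15, 16, 21, 22, 25]

Final merged array: [3, 8, 11, 15, 16, 21, 22, 25]
Total comparisons: 6

The merged array is [3, 8, 11, 15, 16, 21, 22, 25], requiring 6 comparisons. The merge step runs in O(n) time where n is the total number of elements.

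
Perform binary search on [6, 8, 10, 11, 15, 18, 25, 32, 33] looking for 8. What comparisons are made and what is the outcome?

Binary search for 8 in [6, 8, 10, 11, 15, 18, 25, 32, 33]:

lo=0, hi=8, mid=4, arr[mid]=15 -> 15 > 8, search left half
lo=0, hi=3, mid=1, arr[mid]=8 -> Found target at index 1!

Binary search finds 8 at index 1 after 2 comparisons. The search repeatedly halves the search space by comparing with the middle element.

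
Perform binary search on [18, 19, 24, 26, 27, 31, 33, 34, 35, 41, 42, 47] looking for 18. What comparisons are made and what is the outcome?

Binary search for 18 in [18, 19, 24, 26, 27, 31, 33, 34, 35, 41, 42, 47]:

lo=0, hi=11, mid=5, arr[mid]=31 -> 31 > 18, search left half
lo=0, hi=4, mid=2, arr[mid]=24 -> 24 > 18, search left half
lo=0, hi=1, mid=0, arr[mid]=18 -> Found target at index 0!

Binary search finds 18 at index 0 after 3 comparisons. The search repeatedly halves the search space by comparing with the middle element.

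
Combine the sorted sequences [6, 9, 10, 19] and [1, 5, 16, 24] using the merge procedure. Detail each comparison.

Merging process:

Compare 6 vs 1: take 1 from right. Merged: [1]
Compare 6 vs 5: take 5 from right. Merged: [1, 5]
Compare 6 vs 16: take 6 from left. Merged: [1, 5, 6]
Compare 9 vs 16: take 9 from left. Merged: [1, 5, 6, 9]
Compare 10 vs 16: take 10 from left. Merged: [1, 5, 6, 9, 10]
Compare 19 vs 16: take 16 from right. Merged: [1, 5, 6, 9, 10, 16]
Compare 19 vs 24: take 19 from left. Merged: [1, 5, 6, 9, 10, 16, 19]
Append remaining from right: [24]. Merged: [1, 5, 6, 9, 10, 16, 19, 24]

Final merged array: [1, 5, 6, 9, 10, 16, 19, 24]
Total comparisons: 7

The merged array is [1, 5, 6, 9, 10, 16, 19, 24], requiring 7 comparisons. The merge step runs in O(n) time where n is the total number of elements.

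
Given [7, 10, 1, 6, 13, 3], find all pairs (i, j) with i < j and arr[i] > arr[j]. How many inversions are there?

Finding inversions in [7, 10, 1, 6, 13, 3]:

(0, 2): arr[0]=7 > arr[2]=1
(0, 3): arr[0]=7 > arr[3]=6
(0, 5): arr[0]=7 > arr[5]=3
(1, 2): arr[1]=10 > arr[2]=1
(1, 3): arr[1]=10 > arr[3]=6
(1, 5): arr[1]=10 > arr[5]=3
(3, 5): arr[3]=6 > arr[5]=3
(4, 5): arr[4]=13 > arr[5]=3

Total inversions: 8

The array has 8 inversion(s): (0,2), (0,3), (0,5), (1,2), (1,3), (1,5), (3,5), (4,5). Each pair (i,j) satisfies i < j and arr[i] > arr[j].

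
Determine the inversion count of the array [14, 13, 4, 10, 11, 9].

Finding inversions in [14, 13, 4, 10, 11, 9]:

(0, 1): arr[0]=14 > arr[1]=13
(0, 2): arr[0]=14 > arr[2]=4
(0, 3): arr[0]=14 > arr[3]=10
(0, 4): arr[0]=14 > arr[4]=11
(0, 5): arr[0]=14 > arr[5]=9
(1, 2): arr[1]=13 > arr[2]=4
(1, 3): arr[1]=13 > arr[3]=10
(1, 4): arr[1]=13 > arr[4]=11
(1, 5): arr[1]=13 > arr[5]=9
(3, 5): arr[3]=10 > arr[5]=9
(4, 5): arr[4]=11 > arr[5]=9

Total inversions: 11

The array has 11 inversion(s): (0,1), (0,2), (0,3), (0,4), (0,5), (1,2), (1,3), (1,4), (1,5), (3,5), (4,5). Each pair (i,j) satisfies i < j and arr[i] > arr[j].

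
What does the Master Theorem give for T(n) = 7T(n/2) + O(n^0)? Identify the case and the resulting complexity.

Master Theorem for T(n) = 7T(n/2) + O(n^0):

a = 7, b = 2, c = 0
log_b(a) = log_2(7) = 2.8074

Case 1: c = 0 < log_2(7) = 2.8074
T(n) = O(n^(log_2 7))

For T(n) = 7T(n/2) + O(n^0): log_2(7) = 2.8074. This is Case 1 of the Master Theorem (c < log_b(a), work dominated by leaves), giving O(n^(log_2 7)).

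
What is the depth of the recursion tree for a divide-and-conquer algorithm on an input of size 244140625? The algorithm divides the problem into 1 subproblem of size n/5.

For divide and conquer with division factor 5:

Problem sizes at each level:
Level 0: 244140625
Level 1: 48828125
Level 2: 9765625
Level 3: 1953125
Level 4: 390625
Level 5: 78125
Level 6: 15625
Level 7: 3125
Level 8: 625
Level 9: 125
Level 10: 25
Level 11: 5
Level 12: 1

The root is level 0 and the size-1 base case is level 12 (the tree spans levels 0 through 12, i.e. 13 levels counting the root), so the depth is the number of divisions: log_5(244140625) = 12

The recursion tree depth is log_5(244140625) = 12. At each level, the problem size is divided by 5, so it takes 12 divisions to reduce to a base case of size 1. The algorithm makes 1 recursive call at each level.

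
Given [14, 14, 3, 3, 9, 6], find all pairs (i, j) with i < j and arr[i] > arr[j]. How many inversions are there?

Finding inversions in [14, 14, 3, 3, 9, 6]:

(0, 2): arr[0]=14 > arr[2]=3
(0, 3): arr[0]=14 > arr[3]=3
(0, 4): arr[0]=14 > arr[4]=9
(0, 5): arr[0]=14 > arr[5]=6
(1, 2): arr[1]=14 > arr[2]=3
(1, 3): arr[1]=14 > arr[3]=3
(1, 4): arr[1]=14 > arr[4]=9
(1, 5): arr[1]=14 > arr[5]=6
(4, 5): arr[4]=9 > arr[5]=6

Total inversions: 9

The array has 9 inversion(s): (0,2), (0,3), (0,4), (0,5), (1,2), (1,3), (1,4), (1,5), (4,5). Each pair (i,j) satisfies i < j and arr[i] > arr[j].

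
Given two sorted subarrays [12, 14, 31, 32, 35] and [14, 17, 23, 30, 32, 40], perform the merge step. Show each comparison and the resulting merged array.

Merging process:

Compare 12 vs 14: take 12 from left. Merged: [12]
Compare 14 vs 14: take 14 from left. Merged: [12, 14]
Compare 31 vs 14: take 14 from right. Merged: [12, 14, 14]
Compare 31 vs 17: take 17 from right. Merged: [12, 14, 14, 17]
Compare 31 vs 23: take 23 from right. Merged: [12, 14, 14, 17, 23]
Compare 31 vs 30: take 30 from right. Merged: [12, 14, 14, 17, 23, 30]
Compare 31 vs 32: take 31 from left. Merged: [12, 14, 14, 17, 23, 30, 31]
Compare 32 vs 32: take 32 from left. Merged: [12, 14, 14, 17, 23, 30, 31, 32]
Compare 35 vs 32: take 32 from right. Merged: [12, 14, 14, 17, 23, 30, 31, 32, 32]
Compare 35 vs 40: take 35 from left. Merged: [12, 14, 14, 17, 23, 30, 31, 32, 32, 35]
Append remaining from right: [40]. Merged: [12, 14, 14, 17, 23, 30, 31, 32, 32, 35, 40]

Final merged array: [12, 14, 14, 17, 23, 30, 31, 32, 32, 35, 40]
Total comparisons: 10

The merged array is [12, 14, 14, 17, 23, 30, 31, 32, 32, 35, 40], requiring 10 comparisons. The merge step runs in O(n) time where n is the total number of elements.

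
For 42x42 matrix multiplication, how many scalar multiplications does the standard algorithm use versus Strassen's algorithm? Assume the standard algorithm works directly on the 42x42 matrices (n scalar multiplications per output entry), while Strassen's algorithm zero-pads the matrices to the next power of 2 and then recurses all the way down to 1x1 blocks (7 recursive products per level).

Matrix multiplication for 42x42 matrices:

Strassen's algorithm requires power-of-2 dimensions. Pad 42x42 to 64x64 (next power of 2).

Standard algorithm: 42^3 = 74088 multiplications
Strassen's algorithm: 7^(log2(64)) = 7^6 = 117649 multiplications
Difference: 74088 - 117649 = -43561 (Strassen uses MORE here due to padding overhead — for small or just-over-power-of-2 n, padding can outweigh the per-level savings)

Standard: 74088 multiplications (42^3). Strassen: 117649 multiplications (7^6, after padding to 64x64). Strassen reduces 8 recursive multiplications to 7 at each level.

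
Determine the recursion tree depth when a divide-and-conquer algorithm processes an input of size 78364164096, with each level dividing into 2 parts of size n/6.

For divide and conquer with division factor 6:

Problem sizes at each level:
Level 0: 78364164096
Level 1: 13060694016
Level 2: 2176782336
Level 3: 362797056
Level 4: 60466176
Level 5: 10077696
Level 6: 1679616
Level 7: 279936
Level 8: 46656
Level 9: 7776
Level 10: 1296
Level 11: 216
Level 12: 36
Level 13: 6
Level 14: 1

The root is level 0 and the size-1 base case is level 14 (the tree spans levels 0 through 14, i.e. 15 levels counting the root), so the depth is the number of divisions: log_6(78364164096) = 14

The recursion tree depth is log_6(78364164096) = 14. At each level, the problem size is divided by 6, so it takes 14 divisions to reduce to a base case of size 1. The algorithm makes 2 recursive calls at each level.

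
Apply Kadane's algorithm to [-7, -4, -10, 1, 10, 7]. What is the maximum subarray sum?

Using Kadane's algorithm on [-7, -4, -10, 1, 10, 7]:

Scanning through the array:
Position 1 (value -4): max_ending_here = -4, max_so_far = -4
Position 2 (value -10): max_ending_here = -10, max_so_far = -4
Position 3 (value 1): max_ending_here = 1, max_so_far = 1
Position 4 (value 10): max_ending_here = 11, max_so_far = 11
Position 5 (value 7): max_ending_here = 18, max_so_far = 18

Maximum subarray: [1, 10, 7]
Maximum sum: 18

The maximum subarray is [1, 10, 7] with sum 18. This subarray runs from index 3 to index 5.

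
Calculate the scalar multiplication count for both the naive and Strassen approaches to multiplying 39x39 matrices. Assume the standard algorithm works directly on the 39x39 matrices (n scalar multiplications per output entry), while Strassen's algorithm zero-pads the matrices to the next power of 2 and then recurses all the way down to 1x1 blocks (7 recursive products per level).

Matrix multiplication for 39x39 matrices:

Strassen's algorithm requires power-of-2 dimensions. Pad 39x39 to 64x64 (next power of 2).

Standard algorithm: 39^3 = 59319 multiplications
Strassen's algorithm: 7^(log2(64)) = 7^6 = 117649 multiplications
Difference: 59319 - 117649 = -58330 (Strassen uses MORE here due to padding overhead — for small or just-over-power-of-2 n, padding can outweigh the per-level savings)

Standard: 59319 multiplications (39^3). Strassen: 117649 multiplications (7^6, after padding to 64x64). Strassen reduces 8 recursive multiplications to 7 at each level.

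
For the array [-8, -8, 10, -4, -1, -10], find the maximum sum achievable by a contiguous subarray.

Using Kadane's algorithm on [-8, -8, 10, -4, -1, -10]:

Scanning through the array:
Position 1 (value -8): max_ending_here = -8, max_so_far = -8
Position 2 (value 10): max_ending_here = 10, max_so_far = 10
Position 3 (value -4): max_ending_here = 6, max_so_far = 10
Position 4 (value -1): max_ending_here = 5, max_so_far = 10
Position 5 (value -10): max_ending_here = -5, max_so_far = 10

Maximum subarray: [10]
Maximum sum: 10

The maximum subarray is [10] with sum 10. This subarray runs from index 2 to index 2.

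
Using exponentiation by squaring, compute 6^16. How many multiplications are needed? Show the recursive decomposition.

Computing 6^16 by squaring (build up from 6^1; each line after the first costs one multiplication):

6^1 = 6
6^2 = (6^1)^2 = 6^2 = 36
6^4 = (6^2)^2 = 36^2 = 1296
6^8 = (6^4)^2 = 1296^2 = 1679616
6^16 = (6^8)^2 = 1679616^2 = 2821109907456

Result: 2821109907456
Multiplications needed: 4 (4 lines after 6^1)

6^16 = 2821109907456. Using exponentiation by squaring, this requires 4 multiplications. The key idea: if the exponent is even, square the half-power; if odd, multiply by the base once.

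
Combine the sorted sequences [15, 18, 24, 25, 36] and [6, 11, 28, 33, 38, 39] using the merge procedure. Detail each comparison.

Merging process:

Compare 15 vs 6: take 6 from right. Merged: [6]
Compare 15 vs 11: take 11 from right. Merged: [6, 11]
Compare 15 vs 28: take 15 from left. Merged: [6, 11, 15]
Compare 18 vs 28: take 18 from left. Merged: [6, 11, 15, 18]
Compare 24 vs 28: take 24 from left. Merged: [6, 11, 15, 18, 24]
Compare 25 vs 28: take 25 from left. Merged: [6, 11, 15, 18, 24, 25]
Compare 36 vs 28: take 28 from right. Merged: [6, 11, 15, 18, 24, 25, 28]
Compare 36 vs 33: take 33 from right. Merged: [6, 11, 15, 18, 24, 25, 28, 33]
Compare 36 vs 38: take 36 from left. Merged: [6, 11, 15, 18, 24, 25, 28, 33, 36]
Append remaining from right: [38, 39]. Merged: [6, 11, 15, 18, 24, 25, 28, 33, 36, 38, 39]

Final merged array: [6, 11, 15, 18, 24, 25, 28, 33, 36, 38, 39]
Total comparisons: 9

The merged array is [6, 11, 15, 18, 24, 25, 28, 33, 36, 38, 39], requiring 9 comparisons. The merge step runs in O(n) time where n is the total number of elements.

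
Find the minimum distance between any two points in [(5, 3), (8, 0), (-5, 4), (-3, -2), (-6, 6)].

Computing all pairwise distances among 5 points:

d((5, 3), (8, 0)) = 4.2426
d((5, 3), (-5, 4)) = 10.0499
d((5, 3), (-3, -2)) = 9.434
d((5, 3), (-6, 6)) = 11.4018
d((8, 0), (-5, 4)) = 13.6015
d((8, 0), (-3, -2)) = 11.1803
d((8, 0), (-6, 6)) = 15.2315
d((-5, 4), (-3, -2)) = 6.3246
d((-5, 4), (-6, 6)) = 2.2361 <-- minimum
d((-3, -2), (-6, 6)) = 8.544

Closest pair: (-5, 4) and (-6, 6) with distance 2.2361

The closest pair is (-5, 4) and (-6, 6) with Euclidean distance 2.2361. For 5 points, brute-force pairwise comparison is shown above. For large n, the divide-and-conquer algorithm (sort by x, recurse on halves, check the dividing strip) achieves O(n log n).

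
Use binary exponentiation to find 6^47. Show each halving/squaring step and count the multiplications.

Computing 6^47 by squaring (build up from 6^1; each line after the first costs one multiplication):

6^1 = 6
6^2 = (6^1)^2 = 6^2 = 36
6^4 = (6^2)^2 = 36^2 = 1296
6^5 = 6 * 6^4 = 6 * 1296 = 7776
6^10 = (6^5)^2 = 7776^2 = 60466176
6^11 = 6 * 6^10 = 6 * 60466176 = 362797056
6^22 = (6^11)^2 = 362797056^2 = 131621703842267136
6^23 = 6 * 6^22 = 6 * 131621703842267136 = 789730223053602816
6^46 = (6^23)^2 = 789730223053602816^2 = 623673825204293256669089197883129856
6^47 = 6 * 6^46 = 6 * 623673825204293256669089197883129856 = 3742042951225759540014535187298779136

Result: 3742042951225759540014535187298779136
Multiplications needed: 9 (9 lines after 6^1)

6^47 = 3742042951225759540014535187298779136. Using exponentiation by squaring, this requires 9 multiplications. The key idea: if the exponent is even, square the half-power; if odd, multiply by the base once.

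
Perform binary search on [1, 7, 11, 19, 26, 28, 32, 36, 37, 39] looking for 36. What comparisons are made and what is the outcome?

Binary search for 36 in [1, 7, 11, 19, 26, 28, 32, 36, 37, 39]:

lo=0, hi=9, mid=4, arr[mid]=26 -> 26 < 36, search right half
lo=5, hi=9, mid=7, arr[mid]=36 -> Found target at index 7!

Binary search finds 36 at index 7 after 2 comparisons. The search repeatedly halves the search space by comparing with the middle element.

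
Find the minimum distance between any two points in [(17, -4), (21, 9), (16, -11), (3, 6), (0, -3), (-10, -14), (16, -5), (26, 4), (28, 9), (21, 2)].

Computing all pairwise distances among 10 points:

d((17, -4), (21, 9)) = 13.6015
d((17, -4), (16, -11)) = 7.0711
d((17, -4), (3, 6)) = 17.2047
d((17, -4), (0, -3)) = 17.0294
d((17, -4), (-10, -14)) = 28.7924
d((17, -4), (16, -5)) = 1.4142 <-- minimum
d((17, -4), (26, 4)) = 12.0416
d((17, -4), (28, 9)) = 17.0294
d((17, -4), (21, 2)) = 7.2111
d((21, 9), (16, -11)) = 20.6155
d((21, 9), (3, 6)) = 18.2483
d((21, 9), (0, -3)) = 24.1868
d((21, 9), (-10, -14)) = 38.6005
d((21, 9), (16, -5)) = 14.8661
d((21, 9), (26, 4)) = 7.0711
d((21, 9), (28, 9)) = 7.0
d((21, 9), (21, 2)) = 7.0
d((16, -11), (3, 6)) = 21.4009
d((16, -11), (0, -3)) = 17.8885
d((16, -11), (-10, -14)) = 26.1725
d((16, -11), (16, -5)) = 6.0
d((16, -11), (26, 4)) = 18.0278
d((16, -11), (28, 9)) = 23.3238
d((16, -11), (21, 2)) = 13.9284
d((3, 6), (0, -3)) = 9.4868
d((3, 6), (-10, -14)) = 23.8537
d((3, 6), (16, -5)) = 17.0294
d((3, 6), (26, 4)) = 23.0868
d((3, 6), (28, 9)) = 25.1794
d((3, 6), (21, 2)) = 18.4391
d((0, -3), (-10, -14)) = 14.8661
d((0, -3), (16, -5)) = 16.1245
d((0, -3), (26, 4)) = 26.9258
d((0, -3), (28, 9)) = 30.4631
d((0, -3), (21, 2)) = 21.587
d((-10, -14), (16, -5)) = 27.5136
d((-10, -14), (26, 4)) = 40.2492
d((-10, -14), (28, 9)) = 44.4185
d((-10, -14), (21, 2)) = 34.8855
d((16, -5), (26, 4)) = 13.4536
d((16, -5), (28, 9)) = 18.4391
d((16, -5), (21, 2)) = 8.6023
d((26, 4), (28, 9)) = 5.3852
d((26, 4), (21, 2)) = 5.3852
d((28, 9), (21, 2)) = 9.8995

Closest pair: (17, -4) and (16, -5) with distance 1.4142

The closest pair is (17, -4) and (16, -5) with Euclidean distance 1.4142. For 10 points, brute-force pairwise comparison is shown above. For large n, the divide-and-conquer algorithm (sort by x, recurse on halves, check the dividing strip) achieves O(n log n).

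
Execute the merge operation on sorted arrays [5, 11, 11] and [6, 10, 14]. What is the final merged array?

Merging process:

Compare 5 vs 6: take 5 from left. Merged: [5]
Compare 11 vs 6: take 6 from right. Merged: [5, 6]
Compare 11 vs 10: take 10 from right. Merged: [5, 6, 10]
Compare 11 vs 14: take 11 from left. Merged: [5, 6, 10, 11]
Compare 11 vs 14: take 11 from left. Merged: [5, 6, 10, 11, 11]
Append remaining from right: [14]. Merged: [5, 6, 10, 11, 11, 14]

Final merged array: [5, 6, 10, 11, 11, 14]
Total comparisons: 5

The merged array is [5, 6, 10, 11, 11, 14], requiring 5 comparisons. The merge step runs in O(n) time where n is the total number of elements.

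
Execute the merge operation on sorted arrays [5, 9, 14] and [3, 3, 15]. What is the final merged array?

Merging process:

Compare 5 vs 3: take 3 from right. Merged: [3]
Compare 5 vs 3: take 3 from right. Merged: [3, 3]
Compare 5 vs 15: take 5 from left. Merged: [3, 3, 5]
Compare 9 vs 15: take 9 from left. Merged: [3, 3, 5, 9]
Compare 14 vs 15: take 14 from left. Merged: [3, 3, 5, 9, 14]
Append remaining from right: [15]. Merged: [3, 3, 5, 9, 14, 15]

Final merged array: [3, 3, 5, 9, 14, 15]
Total comparisons: 5

The merged array is [3, 3, 5, 9, 14, 15], requiring 5 comparisons. The merge step runs in O(n) time where n is the total number of elements.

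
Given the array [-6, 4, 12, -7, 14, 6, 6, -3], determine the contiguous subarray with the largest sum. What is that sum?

Using Kadane's algorithm on [-6, 4, 12, -7, 14, 6, 6, -3]:

Scanning through the array:
Position 1 (value 4): max_ending_here = 4, max_so_far = 4
Position 2 (value 12): max_ending_here = 16, max_so_far = 16
Position 3 (value -7): max_ending_here = 9, max_so_far = 16
Position 4 (value 14): max_ending_here = 23, max_so_far = 23
Position 5 (value 6): max_ending_here = 29, max_so_far = 29
Position 6 (value 6): max_ending_here = 35, max_so_far = 35
Position 7 (value -3): max_ending_here = 32, max_so_far = 35

Maximum subarray: [4, 12, -7, 14, 6, 6]
Maximum sum: 35

The maximum subarray is [4, 12, -7, 14, 6, 6] with sum 35. This subarray runs from index 1 to index 6.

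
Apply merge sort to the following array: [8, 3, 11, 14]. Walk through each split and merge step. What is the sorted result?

Merge sort trace:

Split: [8, 3, 11, 14] -> [8, 3] and [11, 14]
  Split: [8, 3] -> [8] and [3]
  Merge: [8] + [3] -> [3, 8]
  Split: [11, 14] -> [11] and [14]
  Merge: [11] + [14] -> [11, 14]
Merge: [3, 8] + [11, 14] -> [3, 8, 11, 14]

Final sorted array: [3, 8, 11, 14]

The merge sort proceeds by recursively splitting the array and merging sorted halves.
After all merges, the sorted array is [3, 8, 11, 14].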